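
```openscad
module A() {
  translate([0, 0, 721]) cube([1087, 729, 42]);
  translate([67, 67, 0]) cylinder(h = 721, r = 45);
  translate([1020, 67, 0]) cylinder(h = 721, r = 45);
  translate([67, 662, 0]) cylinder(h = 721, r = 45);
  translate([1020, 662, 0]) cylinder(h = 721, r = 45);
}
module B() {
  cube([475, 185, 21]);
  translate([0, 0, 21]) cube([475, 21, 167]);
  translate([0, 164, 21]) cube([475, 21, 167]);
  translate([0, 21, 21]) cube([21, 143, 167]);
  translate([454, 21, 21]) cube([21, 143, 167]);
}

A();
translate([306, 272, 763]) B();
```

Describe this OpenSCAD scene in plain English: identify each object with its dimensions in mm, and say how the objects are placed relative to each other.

A is a table with a 1087×729 mm rectangular top, 42 mm thick, top surface at z = 763 mm, supported by four round legs of 90 mm diameter, each leg's bounding box inset 22 mm from the nearest pair of top edges, running from the floor.

B is an open storage box with external size 475×185×188 mm and wall thickness 21 mm (the base is also 21 mm thick). The base covers the whole footprint; the four walls stand on the base, with the y-facing walls full-width and the x-facing walls fitting between their inner faces.

The open box is on top of the table, centred.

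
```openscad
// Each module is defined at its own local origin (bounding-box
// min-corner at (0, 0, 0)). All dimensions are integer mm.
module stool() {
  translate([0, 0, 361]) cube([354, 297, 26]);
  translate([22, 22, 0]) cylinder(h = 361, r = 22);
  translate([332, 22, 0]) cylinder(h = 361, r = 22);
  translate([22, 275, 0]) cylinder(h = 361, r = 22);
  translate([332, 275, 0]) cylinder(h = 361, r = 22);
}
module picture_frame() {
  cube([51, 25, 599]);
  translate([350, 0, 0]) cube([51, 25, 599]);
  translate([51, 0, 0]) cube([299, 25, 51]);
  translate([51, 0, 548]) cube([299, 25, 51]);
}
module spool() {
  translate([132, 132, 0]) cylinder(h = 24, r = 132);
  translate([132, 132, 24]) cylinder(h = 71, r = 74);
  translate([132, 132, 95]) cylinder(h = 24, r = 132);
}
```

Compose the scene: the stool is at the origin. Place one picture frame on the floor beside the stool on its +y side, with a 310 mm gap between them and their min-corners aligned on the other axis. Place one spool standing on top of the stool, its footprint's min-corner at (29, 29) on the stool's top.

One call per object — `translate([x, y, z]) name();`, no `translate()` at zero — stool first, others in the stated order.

stool();
translate([0, 607, 0]) picture_frame();
translate([29, 29, 387]) spool();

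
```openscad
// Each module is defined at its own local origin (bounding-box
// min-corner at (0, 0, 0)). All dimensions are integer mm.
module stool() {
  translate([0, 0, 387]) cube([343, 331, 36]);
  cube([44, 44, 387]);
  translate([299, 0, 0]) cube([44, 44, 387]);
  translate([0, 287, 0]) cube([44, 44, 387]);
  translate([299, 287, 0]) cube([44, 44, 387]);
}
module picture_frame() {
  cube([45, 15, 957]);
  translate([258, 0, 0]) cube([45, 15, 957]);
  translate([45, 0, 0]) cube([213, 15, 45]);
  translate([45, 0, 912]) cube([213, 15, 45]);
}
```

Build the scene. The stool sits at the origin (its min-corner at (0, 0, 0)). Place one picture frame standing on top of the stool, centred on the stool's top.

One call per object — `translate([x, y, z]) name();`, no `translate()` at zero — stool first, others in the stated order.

stool();
translate([20, 158, 423]) picture_frame();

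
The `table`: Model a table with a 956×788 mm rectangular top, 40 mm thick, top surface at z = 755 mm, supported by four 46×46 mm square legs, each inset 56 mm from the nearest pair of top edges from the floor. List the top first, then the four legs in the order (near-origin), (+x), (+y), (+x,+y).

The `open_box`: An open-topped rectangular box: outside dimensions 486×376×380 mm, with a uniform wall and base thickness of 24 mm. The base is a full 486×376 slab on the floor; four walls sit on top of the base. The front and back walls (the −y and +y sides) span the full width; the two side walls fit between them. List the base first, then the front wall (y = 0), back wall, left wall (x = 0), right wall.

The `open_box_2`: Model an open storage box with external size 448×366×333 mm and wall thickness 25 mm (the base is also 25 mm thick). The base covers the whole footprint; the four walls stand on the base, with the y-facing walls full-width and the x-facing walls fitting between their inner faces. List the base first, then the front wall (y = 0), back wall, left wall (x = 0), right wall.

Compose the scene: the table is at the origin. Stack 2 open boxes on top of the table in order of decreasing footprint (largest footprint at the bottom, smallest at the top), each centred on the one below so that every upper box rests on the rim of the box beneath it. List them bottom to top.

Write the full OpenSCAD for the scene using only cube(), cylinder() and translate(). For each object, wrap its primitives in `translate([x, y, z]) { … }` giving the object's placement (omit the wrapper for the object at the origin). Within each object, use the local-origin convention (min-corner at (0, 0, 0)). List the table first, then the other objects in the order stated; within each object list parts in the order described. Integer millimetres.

translate([0, 0, 715]) cube([956, 788, 40]);
translate([56, 56, 0]) cube([46, 46, 715]);
translate([854, 56, 0]) cube([46, 46, 715]);
translate([56, 686, 0]) cube([46, 46, 715]);
translate([854, 686, 0]) cube([46, 46, 715]);
translate([235, 206, 755]) {
  cube([486, 376, 24]);
  translate([0, 0, 24]) cube([486, 24, 356]);
  translate([0, 352, 24]) cube([486, 24, 356]);
  translate([0, 24, 24]) cube([24, 328, 356]);
  translate([462, 24, 24]) cube([24, 328, 356]);
}
translate([254, 211, 1135]) {
  cube([448, 366, 25]);
  translate([0, 0, 25]) cube([448, 25, 308]);
  translate([0, 341, 25]) cube([448, 25, 308]);
  translate([0, 25, 25]) cube([25, 316, 308]);
  translate([423, 25, 25]) cube([25, 316, 308]);
}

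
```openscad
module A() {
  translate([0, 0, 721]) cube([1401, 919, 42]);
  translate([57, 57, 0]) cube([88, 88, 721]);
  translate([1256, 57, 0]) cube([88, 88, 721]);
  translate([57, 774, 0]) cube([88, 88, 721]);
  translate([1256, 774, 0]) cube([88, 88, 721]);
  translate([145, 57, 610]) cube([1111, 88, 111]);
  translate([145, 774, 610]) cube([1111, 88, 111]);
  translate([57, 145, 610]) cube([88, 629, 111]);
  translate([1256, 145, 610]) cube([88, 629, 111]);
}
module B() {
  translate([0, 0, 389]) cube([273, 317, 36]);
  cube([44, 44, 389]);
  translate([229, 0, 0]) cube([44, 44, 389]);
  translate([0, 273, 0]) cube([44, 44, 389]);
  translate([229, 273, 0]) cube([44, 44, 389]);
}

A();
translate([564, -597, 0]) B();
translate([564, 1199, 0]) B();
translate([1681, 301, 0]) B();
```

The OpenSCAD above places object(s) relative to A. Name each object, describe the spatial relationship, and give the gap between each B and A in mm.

A is a table. B is a stool. Three stools sit around the table at the −y, +y, +x sides. The gap between each stool and the table is 280 mm.

Each stool's nearest face is 280 mm from the table's bounding box.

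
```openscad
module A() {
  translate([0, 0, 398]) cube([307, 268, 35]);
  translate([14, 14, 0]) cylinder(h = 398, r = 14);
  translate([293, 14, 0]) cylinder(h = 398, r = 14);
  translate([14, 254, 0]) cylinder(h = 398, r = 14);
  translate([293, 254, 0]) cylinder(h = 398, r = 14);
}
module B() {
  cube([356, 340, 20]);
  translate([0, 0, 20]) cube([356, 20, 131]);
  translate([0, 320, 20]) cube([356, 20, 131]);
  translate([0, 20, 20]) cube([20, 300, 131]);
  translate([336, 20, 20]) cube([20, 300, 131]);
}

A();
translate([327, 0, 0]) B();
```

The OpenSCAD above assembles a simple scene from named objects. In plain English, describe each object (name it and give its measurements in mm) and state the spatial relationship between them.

A is a simple wooden stool: a rectangular seat 307 mm (x) by 268 mm (y), 35 mm thick, top face at z = 433 mm, on four round legs, each 28 mm in diameter. The legs rest on z = 0, each leg's axis is inset half a diameter from the nearest pair of seat edges (so the leg's bounding box is flush with the corner).

B is an open storage box with external size 356×340×151 mm and wall thickness 20 mm (the base is also 20 mm thick). The base covers the whole footprint; the four walls stand on the base, with the y-facing walls full-width and the x-facing walls fitting between their inner faces.

The open box is on the floor beside the stool on its +x side.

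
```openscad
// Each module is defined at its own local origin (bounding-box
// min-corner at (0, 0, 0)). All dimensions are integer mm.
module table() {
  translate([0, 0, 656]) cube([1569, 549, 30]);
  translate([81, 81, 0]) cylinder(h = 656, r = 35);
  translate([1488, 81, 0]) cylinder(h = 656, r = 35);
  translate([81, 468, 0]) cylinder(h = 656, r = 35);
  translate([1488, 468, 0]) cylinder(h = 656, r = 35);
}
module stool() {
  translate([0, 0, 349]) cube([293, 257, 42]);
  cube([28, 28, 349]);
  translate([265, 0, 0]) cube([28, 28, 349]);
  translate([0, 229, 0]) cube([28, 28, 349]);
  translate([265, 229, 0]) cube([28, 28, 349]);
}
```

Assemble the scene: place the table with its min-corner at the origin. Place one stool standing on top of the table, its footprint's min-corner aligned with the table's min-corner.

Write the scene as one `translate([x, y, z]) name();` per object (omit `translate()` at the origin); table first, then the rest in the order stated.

table();
translate([0, 0, 686]) stool();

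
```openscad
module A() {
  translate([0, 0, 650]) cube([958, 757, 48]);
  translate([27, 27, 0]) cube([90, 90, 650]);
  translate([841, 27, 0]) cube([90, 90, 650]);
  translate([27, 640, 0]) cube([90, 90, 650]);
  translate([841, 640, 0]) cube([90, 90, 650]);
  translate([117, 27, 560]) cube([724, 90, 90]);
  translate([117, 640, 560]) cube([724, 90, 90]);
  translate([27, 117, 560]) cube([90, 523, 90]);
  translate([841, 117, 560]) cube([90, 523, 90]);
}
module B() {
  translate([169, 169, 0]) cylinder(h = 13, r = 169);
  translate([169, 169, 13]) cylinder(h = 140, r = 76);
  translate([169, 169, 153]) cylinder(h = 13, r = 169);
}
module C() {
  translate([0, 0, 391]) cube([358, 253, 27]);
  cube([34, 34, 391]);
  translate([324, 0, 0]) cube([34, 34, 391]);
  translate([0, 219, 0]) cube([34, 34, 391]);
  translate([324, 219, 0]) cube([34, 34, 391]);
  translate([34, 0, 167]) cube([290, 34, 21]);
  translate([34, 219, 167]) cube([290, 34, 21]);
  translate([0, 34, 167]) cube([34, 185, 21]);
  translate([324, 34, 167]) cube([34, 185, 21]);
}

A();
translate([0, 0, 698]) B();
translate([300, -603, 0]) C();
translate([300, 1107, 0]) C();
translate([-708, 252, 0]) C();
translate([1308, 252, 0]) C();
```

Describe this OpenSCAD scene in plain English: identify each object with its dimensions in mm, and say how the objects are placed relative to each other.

A is a table: top 958 mm (x) × 757 mm (y), 48 mm thick, upper face at z = 698 mm, on four 90×90 mm square legs, each inset 27 mm from the nearest pair of top edges, running from z = 0 to the bottom of the top. Four apron rails, 90 mm thick and 90 mm tall, run between adjacent legs with their top edges flush with the underside of the top and their outer faces flush with the legs' outer faces.

B is a spool: two coaxial disc flanges of radius 169 mm and thickness 13 mm, joined by a core cylinder of radius 76 mm and height 140 mm. The lower flange rests on z = 0 and the three cylinders share a vertical axis.

C is a simple wooden stool: a rectangular seat 358 mm (x) by 253 mm (y), 27 mm thick, top face at z = 418 mm, on four square legs, each 34×34 mm in cross-section. The legs rest on z = 0, each flush with a corner of the seat. Four stretchers, 34 mm wide and 21 mm tall, connect adjacent legs with their undersides at z = 167 mm, each running between the inner faces of the legs it joins and aligned with the legs' outer faces on the other axis.

The spool is on top of the table. Four stools sit around the table at the −y, +y, −x, +x sides.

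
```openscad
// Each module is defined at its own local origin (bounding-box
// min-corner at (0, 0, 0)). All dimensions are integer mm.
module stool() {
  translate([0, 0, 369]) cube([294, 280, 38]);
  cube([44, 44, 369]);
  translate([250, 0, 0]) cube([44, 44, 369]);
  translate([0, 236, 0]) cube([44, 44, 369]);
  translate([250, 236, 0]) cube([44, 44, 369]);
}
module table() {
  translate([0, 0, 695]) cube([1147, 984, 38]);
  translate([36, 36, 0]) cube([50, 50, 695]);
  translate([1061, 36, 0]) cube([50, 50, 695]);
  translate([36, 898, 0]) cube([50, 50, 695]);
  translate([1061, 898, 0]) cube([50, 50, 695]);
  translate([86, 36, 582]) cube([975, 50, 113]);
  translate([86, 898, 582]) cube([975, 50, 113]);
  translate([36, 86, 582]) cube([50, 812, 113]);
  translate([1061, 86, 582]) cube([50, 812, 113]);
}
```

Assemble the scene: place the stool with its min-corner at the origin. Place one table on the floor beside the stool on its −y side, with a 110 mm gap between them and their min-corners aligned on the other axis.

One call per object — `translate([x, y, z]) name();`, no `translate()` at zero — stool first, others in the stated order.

stool();
translate([0, -1094, 0]) table();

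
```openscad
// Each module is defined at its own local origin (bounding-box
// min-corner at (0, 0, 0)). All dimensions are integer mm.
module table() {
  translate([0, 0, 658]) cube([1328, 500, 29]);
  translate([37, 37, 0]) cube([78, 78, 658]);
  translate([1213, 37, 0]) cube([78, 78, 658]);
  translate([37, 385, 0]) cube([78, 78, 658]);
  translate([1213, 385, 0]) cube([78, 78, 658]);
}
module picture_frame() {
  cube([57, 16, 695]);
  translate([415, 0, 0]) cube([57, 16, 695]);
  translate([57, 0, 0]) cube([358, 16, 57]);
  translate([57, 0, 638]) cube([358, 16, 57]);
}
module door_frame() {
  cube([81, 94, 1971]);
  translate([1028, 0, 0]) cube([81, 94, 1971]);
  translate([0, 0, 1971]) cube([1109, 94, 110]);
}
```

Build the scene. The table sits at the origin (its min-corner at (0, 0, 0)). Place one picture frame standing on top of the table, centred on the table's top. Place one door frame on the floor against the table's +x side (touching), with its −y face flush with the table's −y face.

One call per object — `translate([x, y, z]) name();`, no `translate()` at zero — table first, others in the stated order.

table();
translate([428, 242, 687]) picture_frame();
translate([1328, 0, 0]) door_frame();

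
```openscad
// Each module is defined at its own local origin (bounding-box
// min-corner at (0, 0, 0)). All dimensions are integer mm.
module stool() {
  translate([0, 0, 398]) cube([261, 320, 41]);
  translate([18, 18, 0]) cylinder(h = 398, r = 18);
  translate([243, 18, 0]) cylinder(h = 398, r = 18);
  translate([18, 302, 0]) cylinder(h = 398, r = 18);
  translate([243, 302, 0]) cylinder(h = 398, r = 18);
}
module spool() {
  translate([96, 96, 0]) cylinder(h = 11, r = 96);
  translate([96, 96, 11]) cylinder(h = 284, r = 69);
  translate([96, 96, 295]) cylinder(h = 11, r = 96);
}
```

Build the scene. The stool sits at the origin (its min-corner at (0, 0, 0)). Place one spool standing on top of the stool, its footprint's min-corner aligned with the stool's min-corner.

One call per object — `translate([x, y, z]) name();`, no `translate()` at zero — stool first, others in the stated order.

stool();
translate([0, 0, 439]) spool();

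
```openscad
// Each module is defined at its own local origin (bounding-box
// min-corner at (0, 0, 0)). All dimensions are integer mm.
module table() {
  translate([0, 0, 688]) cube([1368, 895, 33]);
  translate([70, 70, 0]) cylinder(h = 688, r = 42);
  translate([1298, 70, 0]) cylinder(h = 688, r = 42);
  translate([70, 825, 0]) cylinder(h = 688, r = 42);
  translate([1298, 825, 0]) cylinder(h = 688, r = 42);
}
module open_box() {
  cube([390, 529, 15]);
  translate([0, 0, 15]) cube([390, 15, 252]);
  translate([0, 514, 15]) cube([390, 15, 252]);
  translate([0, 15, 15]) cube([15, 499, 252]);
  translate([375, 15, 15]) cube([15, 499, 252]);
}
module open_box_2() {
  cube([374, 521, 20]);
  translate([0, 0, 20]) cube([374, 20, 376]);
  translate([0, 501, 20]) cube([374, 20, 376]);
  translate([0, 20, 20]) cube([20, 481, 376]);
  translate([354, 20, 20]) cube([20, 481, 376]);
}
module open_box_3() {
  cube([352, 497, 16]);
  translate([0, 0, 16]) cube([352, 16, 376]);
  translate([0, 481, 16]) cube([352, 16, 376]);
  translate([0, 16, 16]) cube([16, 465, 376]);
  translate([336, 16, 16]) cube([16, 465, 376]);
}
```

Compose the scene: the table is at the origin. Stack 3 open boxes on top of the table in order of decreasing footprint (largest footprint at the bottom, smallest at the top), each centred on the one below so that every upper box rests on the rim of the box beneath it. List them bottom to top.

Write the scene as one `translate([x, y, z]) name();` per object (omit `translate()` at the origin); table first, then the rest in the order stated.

table();
translate([489, 183, 721]) open_box();
translate([497, 187, 988]) open_box_2();
translate([508, 199, 1384]) open_box_3();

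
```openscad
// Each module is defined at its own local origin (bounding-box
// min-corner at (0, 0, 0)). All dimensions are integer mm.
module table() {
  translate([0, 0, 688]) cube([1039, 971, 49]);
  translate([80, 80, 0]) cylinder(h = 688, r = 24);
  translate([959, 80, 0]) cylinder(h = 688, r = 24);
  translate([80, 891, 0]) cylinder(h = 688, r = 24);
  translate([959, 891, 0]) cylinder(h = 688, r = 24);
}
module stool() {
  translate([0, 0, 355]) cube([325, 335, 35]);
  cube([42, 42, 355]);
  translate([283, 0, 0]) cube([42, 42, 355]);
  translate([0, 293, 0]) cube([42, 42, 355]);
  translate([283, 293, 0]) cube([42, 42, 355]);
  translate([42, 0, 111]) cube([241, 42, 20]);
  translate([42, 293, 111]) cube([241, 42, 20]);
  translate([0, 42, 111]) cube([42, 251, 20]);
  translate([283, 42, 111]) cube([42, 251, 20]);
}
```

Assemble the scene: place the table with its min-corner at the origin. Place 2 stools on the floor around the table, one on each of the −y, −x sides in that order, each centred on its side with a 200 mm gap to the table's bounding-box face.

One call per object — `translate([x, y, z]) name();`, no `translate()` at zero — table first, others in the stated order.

table();
translate([357, -535, 0]) stool();
translate([-525, 318, 0]) stool();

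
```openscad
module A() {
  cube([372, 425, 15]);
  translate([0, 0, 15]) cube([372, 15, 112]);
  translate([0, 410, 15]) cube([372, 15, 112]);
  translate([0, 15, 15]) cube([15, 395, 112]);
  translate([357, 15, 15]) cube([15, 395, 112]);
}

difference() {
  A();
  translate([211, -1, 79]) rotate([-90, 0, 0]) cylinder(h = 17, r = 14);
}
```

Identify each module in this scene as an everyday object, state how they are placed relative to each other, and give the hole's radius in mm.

A is an open box. The open box has a circular hole through its front wall. The hole's radius is 14 mm.

The subtracted cylinder has r = 14 mm.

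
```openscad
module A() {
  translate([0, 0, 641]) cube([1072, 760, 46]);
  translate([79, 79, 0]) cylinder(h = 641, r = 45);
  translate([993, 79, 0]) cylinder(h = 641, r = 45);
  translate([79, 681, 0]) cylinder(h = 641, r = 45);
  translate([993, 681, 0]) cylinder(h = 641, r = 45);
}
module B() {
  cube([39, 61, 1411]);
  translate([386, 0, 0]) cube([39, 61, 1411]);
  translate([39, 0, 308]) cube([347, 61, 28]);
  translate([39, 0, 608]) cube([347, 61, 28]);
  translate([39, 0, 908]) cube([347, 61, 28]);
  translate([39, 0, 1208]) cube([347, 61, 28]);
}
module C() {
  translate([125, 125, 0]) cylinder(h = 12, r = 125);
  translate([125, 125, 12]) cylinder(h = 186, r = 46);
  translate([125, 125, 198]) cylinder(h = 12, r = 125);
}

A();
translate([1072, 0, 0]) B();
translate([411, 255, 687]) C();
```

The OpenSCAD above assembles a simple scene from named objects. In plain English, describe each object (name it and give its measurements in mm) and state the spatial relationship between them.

A is a table with a 1072×760 mm rectangular top, 46 mm thick, top surface at z = 687 mm, supported by four round legs of 90 mm diameter, each leg's bounding box inset 34 mm from the nearest pair of top edges, running from the floor.

B is a wooden ladder with two side rails of 39×61 mm section and 1411 mm height, set 425 mm apart overall. Between them run 4 rectangular rungs (61 mm deep, 28 mm thick), front faces flush with the rails' −y face. The bottom of the first rung is 308 mm above the floor and each subsequent rung is 300 mm higher than the one below.

C is a spool: two coaxial disc flanges of radius 125 mm and thickness 12 mm, joined by a core cylinder of radius 46 mm and height 186 mm. The lower flange rests on z = 0 and the three cylinders share a vertical axis.

The ladder is against the table's +x side, with their −y faces flush. The spool is on top of the table, centred.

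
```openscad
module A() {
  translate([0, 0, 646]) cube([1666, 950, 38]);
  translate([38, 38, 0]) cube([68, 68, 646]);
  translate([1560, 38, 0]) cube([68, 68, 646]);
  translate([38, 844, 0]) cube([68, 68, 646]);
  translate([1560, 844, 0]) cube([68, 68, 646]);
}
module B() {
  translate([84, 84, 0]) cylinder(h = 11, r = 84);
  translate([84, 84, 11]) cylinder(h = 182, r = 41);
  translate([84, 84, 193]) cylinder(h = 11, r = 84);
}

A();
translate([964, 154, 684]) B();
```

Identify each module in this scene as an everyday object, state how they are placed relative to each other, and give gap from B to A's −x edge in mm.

A is a table. B is a spool. The spool is on top of the table. The gap from the spool to the table's −x edge is 964 mm.

The spool's min-x is at 964; the table's min-x is 0; gap = 964 mm.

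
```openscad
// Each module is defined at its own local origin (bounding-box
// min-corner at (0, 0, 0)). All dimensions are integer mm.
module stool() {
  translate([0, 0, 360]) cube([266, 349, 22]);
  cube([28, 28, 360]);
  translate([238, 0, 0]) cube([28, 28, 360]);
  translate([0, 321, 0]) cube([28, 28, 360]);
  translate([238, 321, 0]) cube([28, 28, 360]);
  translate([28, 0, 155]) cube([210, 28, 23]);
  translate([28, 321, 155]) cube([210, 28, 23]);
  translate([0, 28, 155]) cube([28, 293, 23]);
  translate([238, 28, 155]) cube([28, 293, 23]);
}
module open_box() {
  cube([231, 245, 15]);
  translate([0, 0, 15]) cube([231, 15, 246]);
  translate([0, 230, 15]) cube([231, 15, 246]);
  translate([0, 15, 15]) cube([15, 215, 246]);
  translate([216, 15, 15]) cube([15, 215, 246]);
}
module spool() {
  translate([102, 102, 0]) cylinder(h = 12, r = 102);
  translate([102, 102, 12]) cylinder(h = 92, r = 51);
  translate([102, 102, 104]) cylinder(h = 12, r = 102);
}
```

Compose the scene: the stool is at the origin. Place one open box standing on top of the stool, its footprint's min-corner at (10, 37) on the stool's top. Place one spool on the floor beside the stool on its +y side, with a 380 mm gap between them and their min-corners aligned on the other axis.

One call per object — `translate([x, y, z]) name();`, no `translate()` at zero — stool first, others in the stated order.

stool();
translate([10, 37, 382]) open_box();
translate([0, 729, 0]) spool();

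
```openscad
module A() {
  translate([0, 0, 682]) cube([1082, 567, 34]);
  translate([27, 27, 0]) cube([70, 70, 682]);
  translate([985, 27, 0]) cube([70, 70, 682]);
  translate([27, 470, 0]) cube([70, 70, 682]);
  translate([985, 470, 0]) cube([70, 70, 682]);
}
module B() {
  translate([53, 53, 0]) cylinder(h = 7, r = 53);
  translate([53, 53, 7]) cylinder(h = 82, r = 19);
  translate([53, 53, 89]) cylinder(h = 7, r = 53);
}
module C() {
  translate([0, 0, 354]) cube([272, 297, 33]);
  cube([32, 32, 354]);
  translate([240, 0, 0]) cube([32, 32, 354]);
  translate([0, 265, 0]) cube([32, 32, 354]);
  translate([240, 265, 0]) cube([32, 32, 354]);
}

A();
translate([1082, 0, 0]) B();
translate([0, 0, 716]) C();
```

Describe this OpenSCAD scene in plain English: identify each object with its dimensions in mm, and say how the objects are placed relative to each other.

A is a table: top 1082 mm (x) × 567 mm (y), 34 mm thick, upper face at z = 716 mm, on four 70×70 mm square legs, each inset 27 mm from the nearest pair of top edges, running from z = 0 to the bottom of the top.

B is a spool: two coaxial disc flanges of radius 53 mm and thickness 7 mm, joined by a core cylinder of radius 19 mm and height 82 mm. The lower flange rests on z = 0 and the three cylinders share a vertical axis.

C is a four-legged stool. The seat is 272×297 mm, 33 mm thick, top at z = 387 mm. It stands on four square legs, each 32×32 mm in cross-section, from z = 0 to the seat underside, each flush with a corner of the seat.

The spool is against the table's +x side, with their −y faces flush. The stool is on top of the table.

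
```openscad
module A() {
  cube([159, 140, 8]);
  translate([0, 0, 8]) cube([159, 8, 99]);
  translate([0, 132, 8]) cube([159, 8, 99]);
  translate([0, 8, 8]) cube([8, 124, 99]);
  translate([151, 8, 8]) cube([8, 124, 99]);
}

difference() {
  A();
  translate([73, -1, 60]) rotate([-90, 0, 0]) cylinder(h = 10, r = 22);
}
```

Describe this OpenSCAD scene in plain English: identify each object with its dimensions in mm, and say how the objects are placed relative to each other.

A is an open-topped rectangular box: outside dimensions 159×140×107 mm, with a uniform wall and base thickness of 8 mm. The base is a full 159×140 slab on the floor; four walls sit on top of the base. The front and back walls (the −y and +y sides) span the full width; the two side walls fit between them.

The open box has a circular hole of radius 22 mm through its front wall, centred at (x = 73, z = 60).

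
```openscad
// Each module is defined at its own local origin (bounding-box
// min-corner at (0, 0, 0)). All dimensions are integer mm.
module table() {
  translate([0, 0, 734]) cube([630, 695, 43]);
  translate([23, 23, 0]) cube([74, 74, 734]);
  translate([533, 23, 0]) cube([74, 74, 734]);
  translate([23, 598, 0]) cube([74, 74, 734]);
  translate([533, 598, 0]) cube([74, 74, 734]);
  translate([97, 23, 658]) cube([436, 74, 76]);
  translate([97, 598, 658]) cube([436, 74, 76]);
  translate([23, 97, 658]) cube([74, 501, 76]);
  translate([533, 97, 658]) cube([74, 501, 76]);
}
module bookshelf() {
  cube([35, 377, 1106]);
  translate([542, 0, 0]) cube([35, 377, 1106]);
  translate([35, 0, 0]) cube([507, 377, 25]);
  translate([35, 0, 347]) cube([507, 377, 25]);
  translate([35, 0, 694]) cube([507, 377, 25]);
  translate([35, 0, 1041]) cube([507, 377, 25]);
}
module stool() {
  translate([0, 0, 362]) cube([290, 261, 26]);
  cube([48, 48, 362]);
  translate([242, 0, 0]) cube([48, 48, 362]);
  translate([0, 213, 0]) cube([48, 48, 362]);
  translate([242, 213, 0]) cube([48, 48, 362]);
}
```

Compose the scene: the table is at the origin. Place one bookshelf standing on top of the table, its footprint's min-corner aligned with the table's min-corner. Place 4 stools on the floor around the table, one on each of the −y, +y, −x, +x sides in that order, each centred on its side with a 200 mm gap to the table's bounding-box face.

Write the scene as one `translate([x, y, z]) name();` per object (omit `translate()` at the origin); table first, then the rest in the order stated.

table();
translate([0, 0, 777]) bookshelf();
translate([170, -461, 0]) stool();
translate([170, 895, 0]) stool();
translate([-490, 217, 0]) stool();
translate([830, 217, 0]) stool();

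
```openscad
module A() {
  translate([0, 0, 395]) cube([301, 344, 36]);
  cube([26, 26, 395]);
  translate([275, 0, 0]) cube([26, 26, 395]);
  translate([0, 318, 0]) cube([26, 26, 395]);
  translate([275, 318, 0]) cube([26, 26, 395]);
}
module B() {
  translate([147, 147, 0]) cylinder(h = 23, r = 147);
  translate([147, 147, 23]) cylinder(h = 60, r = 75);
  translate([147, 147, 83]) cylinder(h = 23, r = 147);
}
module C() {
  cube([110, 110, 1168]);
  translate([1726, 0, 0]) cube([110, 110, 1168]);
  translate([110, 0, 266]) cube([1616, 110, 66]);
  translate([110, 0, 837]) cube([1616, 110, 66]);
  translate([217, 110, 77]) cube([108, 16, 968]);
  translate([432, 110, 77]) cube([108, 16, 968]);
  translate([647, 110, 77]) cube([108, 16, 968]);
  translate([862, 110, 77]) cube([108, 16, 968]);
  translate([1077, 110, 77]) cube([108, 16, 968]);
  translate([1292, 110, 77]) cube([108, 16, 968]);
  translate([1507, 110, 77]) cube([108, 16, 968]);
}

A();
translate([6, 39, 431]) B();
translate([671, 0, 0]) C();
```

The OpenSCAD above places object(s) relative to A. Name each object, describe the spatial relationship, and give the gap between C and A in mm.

A is a stool. B is a spool. C is a fence section. The spool is on top of the stool. The fence section is on the floor beside the stool on its +x side. The gap between the fence section and the stool is 370 mm.

The fence section's nearest face is 370 mm from the stool's +x face.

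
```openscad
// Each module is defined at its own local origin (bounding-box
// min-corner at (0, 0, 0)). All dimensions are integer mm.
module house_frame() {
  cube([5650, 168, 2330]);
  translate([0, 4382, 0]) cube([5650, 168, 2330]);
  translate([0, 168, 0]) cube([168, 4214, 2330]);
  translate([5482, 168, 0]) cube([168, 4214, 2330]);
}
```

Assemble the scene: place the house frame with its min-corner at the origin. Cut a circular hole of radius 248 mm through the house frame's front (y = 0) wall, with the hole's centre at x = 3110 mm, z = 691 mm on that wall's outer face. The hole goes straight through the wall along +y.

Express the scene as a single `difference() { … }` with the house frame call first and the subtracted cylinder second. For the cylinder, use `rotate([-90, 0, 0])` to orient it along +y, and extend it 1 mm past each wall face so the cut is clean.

difference() {
  house_frame();
  translate([3110, -1, 691]) rotate([-90, 0, 0]) cylinder(h = 170, r = 248);
}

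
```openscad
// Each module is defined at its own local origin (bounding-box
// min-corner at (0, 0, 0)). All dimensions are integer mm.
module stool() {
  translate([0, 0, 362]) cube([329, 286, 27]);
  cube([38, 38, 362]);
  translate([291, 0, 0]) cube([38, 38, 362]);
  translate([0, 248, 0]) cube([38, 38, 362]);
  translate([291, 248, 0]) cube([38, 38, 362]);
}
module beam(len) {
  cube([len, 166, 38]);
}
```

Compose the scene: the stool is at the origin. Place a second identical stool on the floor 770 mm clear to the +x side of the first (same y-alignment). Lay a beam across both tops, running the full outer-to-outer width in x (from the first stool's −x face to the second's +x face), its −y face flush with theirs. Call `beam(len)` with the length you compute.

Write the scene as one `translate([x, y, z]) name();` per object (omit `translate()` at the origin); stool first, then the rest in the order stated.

stool();
translate([1099, 0, 0]) stool();
translate([0, 0, 389]) beam(1428);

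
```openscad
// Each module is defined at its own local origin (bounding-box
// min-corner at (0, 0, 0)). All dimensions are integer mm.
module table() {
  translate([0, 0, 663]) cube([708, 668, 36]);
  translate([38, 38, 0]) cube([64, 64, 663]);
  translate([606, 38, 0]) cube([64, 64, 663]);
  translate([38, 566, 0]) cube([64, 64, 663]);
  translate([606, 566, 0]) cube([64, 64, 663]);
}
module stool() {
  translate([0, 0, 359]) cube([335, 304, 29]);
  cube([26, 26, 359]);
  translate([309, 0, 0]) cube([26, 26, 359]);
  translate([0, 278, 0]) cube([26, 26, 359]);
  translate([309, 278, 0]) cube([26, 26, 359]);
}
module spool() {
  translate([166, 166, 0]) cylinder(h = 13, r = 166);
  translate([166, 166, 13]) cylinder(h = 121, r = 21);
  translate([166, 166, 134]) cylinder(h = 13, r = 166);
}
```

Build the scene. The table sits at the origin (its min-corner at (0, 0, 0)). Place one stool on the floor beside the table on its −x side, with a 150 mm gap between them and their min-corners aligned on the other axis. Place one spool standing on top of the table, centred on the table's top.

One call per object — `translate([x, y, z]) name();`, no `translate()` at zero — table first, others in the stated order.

table();
translate([-485, 0, 0]) stool();
translate([188, 168, 699]) spool();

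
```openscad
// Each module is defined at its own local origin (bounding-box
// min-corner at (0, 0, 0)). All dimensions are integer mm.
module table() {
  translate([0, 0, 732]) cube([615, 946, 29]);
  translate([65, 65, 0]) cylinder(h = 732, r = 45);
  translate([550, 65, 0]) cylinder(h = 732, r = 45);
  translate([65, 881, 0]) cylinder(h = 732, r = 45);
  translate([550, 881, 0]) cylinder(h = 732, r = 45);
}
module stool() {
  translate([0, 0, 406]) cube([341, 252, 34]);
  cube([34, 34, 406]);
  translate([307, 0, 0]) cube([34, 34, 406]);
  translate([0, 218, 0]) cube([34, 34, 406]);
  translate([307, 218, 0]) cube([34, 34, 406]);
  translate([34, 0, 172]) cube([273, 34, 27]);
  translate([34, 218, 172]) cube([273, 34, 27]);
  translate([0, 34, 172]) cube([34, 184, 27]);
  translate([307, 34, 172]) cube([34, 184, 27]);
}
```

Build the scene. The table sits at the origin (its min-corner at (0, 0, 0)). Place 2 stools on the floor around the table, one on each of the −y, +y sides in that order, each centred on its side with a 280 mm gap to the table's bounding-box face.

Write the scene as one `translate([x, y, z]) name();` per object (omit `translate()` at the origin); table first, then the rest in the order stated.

table();
translate([137, -532, 0]) stool();
translate([137, 1226, 0]) stool();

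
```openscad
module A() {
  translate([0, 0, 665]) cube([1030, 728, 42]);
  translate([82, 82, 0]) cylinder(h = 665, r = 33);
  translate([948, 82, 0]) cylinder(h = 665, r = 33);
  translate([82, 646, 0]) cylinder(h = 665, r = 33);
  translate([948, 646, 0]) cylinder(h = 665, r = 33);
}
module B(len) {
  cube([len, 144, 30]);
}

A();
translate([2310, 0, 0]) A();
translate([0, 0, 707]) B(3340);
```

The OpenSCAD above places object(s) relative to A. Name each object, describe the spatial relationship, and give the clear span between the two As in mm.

A is a table. B is a beam. A beam spans the tops of two tables. The clear span between the two tables is 1280 mm.

Second table starts at x = 2310; first ends at x = 1030; clear span = 2310 − 1030 = 1280 mm.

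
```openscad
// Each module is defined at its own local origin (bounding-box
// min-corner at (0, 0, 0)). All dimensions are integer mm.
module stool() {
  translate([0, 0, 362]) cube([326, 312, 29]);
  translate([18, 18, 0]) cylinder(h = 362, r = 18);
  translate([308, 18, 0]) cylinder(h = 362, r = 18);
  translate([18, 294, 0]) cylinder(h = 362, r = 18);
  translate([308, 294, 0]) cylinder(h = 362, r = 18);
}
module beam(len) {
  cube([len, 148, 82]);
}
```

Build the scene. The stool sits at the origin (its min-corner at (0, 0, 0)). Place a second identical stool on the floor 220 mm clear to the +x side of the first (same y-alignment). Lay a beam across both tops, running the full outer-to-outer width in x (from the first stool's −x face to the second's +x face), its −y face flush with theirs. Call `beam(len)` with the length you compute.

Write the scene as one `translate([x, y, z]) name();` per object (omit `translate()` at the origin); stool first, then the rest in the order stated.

stool();
translate([546, 0, 0]) stool();
translate([0, 0, 391]) beam(872);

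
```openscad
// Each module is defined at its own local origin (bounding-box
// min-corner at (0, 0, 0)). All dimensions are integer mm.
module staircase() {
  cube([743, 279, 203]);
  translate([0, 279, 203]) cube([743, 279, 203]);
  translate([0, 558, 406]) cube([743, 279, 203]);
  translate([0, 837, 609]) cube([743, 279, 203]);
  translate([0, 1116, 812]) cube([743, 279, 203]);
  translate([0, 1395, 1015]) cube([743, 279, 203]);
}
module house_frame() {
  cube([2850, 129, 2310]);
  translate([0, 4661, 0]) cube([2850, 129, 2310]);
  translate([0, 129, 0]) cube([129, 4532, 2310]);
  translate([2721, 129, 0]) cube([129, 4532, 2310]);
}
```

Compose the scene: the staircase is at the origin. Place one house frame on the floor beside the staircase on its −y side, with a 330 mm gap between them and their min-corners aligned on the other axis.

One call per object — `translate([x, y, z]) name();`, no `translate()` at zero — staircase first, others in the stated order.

staircase();
translate([0, -5120, 0]) house_frame();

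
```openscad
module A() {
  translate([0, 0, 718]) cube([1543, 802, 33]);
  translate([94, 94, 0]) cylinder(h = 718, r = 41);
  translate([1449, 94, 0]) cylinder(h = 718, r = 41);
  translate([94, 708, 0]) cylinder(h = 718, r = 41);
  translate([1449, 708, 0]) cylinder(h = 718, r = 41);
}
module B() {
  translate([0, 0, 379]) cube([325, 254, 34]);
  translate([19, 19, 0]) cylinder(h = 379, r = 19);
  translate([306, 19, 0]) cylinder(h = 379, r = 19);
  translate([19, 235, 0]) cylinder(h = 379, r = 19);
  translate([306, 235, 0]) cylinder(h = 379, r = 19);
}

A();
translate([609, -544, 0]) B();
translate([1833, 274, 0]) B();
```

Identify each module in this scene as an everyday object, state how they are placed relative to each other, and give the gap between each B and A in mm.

A is a table. B is a stool. Two stools sit around the table at the −y, +x sides. The gap between each stool and the table is 290 mm.

Each stool's nearest face is 290 mm from the table's bounding box.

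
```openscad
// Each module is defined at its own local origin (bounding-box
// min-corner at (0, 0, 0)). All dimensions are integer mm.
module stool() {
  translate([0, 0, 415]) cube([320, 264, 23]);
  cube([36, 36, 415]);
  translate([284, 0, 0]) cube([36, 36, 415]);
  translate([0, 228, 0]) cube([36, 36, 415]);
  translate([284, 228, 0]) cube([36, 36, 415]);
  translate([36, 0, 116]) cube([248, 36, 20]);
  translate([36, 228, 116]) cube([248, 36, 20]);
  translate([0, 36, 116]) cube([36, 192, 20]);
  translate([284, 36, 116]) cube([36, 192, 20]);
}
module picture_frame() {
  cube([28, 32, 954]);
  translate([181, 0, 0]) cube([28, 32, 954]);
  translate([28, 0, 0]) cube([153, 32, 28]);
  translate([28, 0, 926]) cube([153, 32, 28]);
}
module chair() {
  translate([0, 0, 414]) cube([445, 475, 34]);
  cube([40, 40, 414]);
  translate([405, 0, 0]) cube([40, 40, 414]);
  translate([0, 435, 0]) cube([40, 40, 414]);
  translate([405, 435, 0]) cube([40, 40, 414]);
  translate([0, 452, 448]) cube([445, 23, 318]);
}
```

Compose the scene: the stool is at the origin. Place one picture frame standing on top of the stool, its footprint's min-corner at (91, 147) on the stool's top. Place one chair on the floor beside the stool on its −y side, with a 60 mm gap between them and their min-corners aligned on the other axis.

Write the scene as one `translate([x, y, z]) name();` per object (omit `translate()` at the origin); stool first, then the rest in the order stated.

stool();
translate([91, 147, 438]) picture_frame();
translate([0, -535, 0]) chair();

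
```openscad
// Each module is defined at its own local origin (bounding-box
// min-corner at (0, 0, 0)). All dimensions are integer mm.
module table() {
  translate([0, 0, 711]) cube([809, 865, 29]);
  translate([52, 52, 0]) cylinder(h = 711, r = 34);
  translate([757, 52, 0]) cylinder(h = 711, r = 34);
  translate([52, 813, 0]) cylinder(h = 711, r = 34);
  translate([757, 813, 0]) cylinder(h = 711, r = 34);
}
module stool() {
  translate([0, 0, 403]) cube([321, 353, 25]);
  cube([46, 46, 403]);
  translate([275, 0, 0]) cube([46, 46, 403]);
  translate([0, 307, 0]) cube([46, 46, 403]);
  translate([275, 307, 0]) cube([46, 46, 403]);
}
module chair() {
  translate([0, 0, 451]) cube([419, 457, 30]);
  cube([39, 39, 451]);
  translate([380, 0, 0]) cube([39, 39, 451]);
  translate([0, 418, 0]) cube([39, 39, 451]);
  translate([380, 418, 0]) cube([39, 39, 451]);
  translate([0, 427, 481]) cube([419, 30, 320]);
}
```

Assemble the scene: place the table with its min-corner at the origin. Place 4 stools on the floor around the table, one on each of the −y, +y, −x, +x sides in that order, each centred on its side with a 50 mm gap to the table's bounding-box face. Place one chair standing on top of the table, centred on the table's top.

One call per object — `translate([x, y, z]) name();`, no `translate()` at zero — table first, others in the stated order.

table();
translate([244, -403, 0]) stool();
translate([244, 915, 0]) stool();
translate([-371, 256, 0]) stool();
translate([859, 256, 0]) stool();
translate([195, 204, 740]) chair();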